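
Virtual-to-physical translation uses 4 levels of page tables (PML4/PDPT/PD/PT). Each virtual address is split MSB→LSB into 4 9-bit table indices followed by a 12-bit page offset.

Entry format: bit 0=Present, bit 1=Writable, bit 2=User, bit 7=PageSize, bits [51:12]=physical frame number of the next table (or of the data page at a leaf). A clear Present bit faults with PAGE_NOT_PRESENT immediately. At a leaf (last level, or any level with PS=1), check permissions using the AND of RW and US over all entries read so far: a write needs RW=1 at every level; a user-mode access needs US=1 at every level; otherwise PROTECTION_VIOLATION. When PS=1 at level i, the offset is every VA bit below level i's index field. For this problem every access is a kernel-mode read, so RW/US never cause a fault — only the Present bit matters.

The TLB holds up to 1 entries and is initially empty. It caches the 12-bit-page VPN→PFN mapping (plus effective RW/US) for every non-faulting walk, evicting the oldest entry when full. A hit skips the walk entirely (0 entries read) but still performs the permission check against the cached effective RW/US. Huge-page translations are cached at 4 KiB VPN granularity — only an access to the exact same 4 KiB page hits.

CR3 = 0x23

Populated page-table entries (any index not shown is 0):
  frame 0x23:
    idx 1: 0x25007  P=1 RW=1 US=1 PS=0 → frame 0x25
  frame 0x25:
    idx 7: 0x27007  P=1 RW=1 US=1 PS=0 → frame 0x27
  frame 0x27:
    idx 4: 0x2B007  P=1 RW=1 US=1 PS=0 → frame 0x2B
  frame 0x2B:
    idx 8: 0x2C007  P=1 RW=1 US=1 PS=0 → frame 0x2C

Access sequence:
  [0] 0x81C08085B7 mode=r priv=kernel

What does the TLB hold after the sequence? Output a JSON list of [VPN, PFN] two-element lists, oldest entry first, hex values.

Walk each access:
#0 VA=0x81C08085B7 (r,kernel):
  [0] read 0x23 idx=1: raw=0x25007 flags P=1 W=1 U=1 S=0
  [1] read 0x25 idx=7: raw=0x27007 flags P=1 W=1 U=1 S=0
  [2] read 0x27 idx=4: raw=0x2B007 flags P=1 W=1 U=1 S=0
  [3] read 0x2B idx=8: raw=0x2C007 flags P=1 W=1 U=1 S=0
  ⇒ phys 0x2C5B7  [4 reads]

TLB: [["0x81C0808", "0x2C"]]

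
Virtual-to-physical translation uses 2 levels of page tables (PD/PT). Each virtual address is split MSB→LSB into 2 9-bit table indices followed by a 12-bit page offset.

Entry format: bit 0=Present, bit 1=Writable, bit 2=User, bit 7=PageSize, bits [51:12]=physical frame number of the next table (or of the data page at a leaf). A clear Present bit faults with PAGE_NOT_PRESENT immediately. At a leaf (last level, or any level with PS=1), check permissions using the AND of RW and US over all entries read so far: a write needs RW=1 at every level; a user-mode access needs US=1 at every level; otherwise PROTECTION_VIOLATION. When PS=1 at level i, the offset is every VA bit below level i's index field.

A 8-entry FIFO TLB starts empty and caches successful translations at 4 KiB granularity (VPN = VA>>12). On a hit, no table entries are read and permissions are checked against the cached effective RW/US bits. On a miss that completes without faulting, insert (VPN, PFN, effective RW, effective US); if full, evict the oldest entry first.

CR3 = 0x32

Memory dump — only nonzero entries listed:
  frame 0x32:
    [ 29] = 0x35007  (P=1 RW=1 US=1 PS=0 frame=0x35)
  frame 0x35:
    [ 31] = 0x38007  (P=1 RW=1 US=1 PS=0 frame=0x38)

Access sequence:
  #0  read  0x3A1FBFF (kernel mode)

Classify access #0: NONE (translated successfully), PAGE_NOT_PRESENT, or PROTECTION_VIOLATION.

Per-access translation:
#0 VA=0x3A1FBFF (r,kernel):
  L0 @0x32[29] → 0x35007  P=1,RW=1,US=1,PS=0
  L1 @0x35[31] → 0x38007  P=1,RW=1,US=1,PS=0
  ✓ 0x38BFF  — 2 lookups

Access #0 fault: NONE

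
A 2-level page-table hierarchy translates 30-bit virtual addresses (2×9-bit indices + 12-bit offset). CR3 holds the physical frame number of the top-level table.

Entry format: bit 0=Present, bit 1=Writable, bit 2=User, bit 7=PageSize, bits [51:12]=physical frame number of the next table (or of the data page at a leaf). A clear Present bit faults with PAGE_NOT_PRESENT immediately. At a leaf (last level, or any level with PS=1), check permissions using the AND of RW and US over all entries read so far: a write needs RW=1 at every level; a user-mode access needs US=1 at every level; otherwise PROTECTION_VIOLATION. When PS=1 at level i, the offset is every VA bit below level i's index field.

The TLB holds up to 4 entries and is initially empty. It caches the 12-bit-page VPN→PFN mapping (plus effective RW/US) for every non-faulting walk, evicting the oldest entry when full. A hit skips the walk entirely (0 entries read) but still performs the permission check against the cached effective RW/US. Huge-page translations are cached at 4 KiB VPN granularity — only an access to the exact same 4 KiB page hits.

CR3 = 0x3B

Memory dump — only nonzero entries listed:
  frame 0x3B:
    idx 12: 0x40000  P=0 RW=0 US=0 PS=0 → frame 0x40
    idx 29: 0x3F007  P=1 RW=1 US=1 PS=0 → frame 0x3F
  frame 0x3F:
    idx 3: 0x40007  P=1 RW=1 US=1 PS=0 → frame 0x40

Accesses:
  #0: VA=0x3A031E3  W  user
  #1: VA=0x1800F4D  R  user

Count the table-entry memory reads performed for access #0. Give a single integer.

Trace:
#0 VA=0x3A031E3 (w,user):
  [0] read 0x3B idx=29: raw=0x3F007 flags P=1 W=1 U=1 S=0
  [1] read 0x3F idx=3: raw=0x40007 flags P=1 W=1 U=1 S=0
  ✓ 0x401E3  — 2 lookups
#1 VA=0x1800F4D (r,user):
  [0] read 0x3B idx=12: raw=0x40000 flags P=0 W=0 U=0 S=0
  ✗ PAGE_NOT_PRESENT  [1 reads]

Entries read for #0: 2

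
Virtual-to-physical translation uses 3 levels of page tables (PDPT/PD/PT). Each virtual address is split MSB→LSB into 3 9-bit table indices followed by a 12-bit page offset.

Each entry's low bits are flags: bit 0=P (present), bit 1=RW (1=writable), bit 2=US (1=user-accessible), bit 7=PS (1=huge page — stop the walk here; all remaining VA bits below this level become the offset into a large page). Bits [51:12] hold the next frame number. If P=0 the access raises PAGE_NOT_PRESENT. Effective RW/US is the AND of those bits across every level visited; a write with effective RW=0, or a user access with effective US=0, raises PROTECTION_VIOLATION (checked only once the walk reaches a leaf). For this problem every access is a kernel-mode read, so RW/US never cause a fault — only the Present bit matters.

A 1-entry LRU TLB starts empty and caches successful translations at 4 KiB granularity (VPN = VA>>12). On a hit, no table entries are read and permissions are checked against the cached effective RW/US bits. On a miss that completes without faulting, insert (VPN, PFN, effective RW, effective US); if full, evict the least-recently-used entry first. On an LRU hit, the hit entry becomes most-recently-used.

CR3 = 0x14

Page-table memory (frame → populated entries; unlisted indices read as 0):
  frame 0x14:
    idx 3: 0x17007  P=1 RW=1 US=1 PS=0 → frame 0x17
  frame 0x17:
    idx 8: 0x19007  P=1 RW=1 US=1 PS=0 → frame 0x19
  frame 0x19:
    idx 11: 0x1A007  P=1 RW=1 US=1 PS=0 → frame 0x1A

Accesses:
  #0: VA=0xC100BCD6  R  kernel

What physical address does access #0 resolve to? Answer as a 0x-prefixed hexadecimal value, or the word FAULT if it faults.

Walk each access:
#0 VA=0xC100BCD6 (r,kernel):
  L0 @0x14[3] → 0x17007  P=1,RW=1,US=1,PS=0
  L1 @0x17[8] → 0x19007  P=1,RW=1,US=1,PS=0
  L2 @0x19[11] → 0x1A007  P=1,RW=1,US=1,PS=0
  → PA=0x1ACD6  (3 entries read)

Access #0 PA: 0x1ACD6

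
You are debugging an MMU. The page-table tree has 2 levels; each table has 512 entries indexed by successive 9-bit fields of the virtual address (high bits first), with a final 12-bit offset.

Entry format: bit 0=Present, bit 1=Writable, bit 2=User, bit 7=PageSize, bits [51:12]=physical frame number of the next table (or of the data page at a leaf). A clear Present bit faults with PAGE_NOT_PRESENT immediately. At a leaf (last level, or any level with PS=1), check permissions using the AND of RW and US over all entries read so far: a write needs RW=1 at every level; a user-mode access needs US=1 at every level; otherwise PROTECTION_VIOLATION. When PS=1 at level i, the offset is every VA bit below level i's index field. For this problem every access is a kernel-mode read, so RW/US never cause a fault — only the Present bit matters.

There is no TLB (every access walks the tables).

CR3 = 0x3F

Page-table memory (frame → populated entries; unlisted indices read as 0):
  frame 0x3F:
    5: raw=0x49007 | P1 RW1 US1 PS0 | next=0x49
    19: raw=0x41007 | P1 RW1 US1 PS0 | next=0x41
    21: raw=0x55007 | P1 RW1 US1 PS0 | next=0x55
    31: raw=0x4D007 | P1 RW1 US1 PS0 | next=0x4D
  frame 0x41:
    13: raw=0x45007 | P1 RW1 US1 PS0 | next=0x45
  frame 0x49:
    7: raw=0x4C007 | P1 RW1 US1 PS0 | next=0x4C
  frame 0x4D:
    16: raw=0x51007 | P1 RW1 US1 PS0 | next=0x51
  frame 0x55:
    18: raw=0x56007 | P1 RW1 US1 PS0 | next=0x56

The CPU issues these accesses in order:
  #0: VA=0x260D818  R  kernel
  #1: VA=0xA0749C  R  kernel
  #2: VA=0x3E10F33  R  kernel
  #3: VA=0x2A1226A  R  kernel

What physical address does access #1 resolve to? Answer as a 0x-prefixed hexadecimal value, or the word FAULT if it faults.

Trace:
#0 VA=0x260D818 (r,kernel):
  L0: frame=0x3F idx=19 entry=0x41007 [P=1 RW=1 US=1 PS=0]
  L1: frame=0x41 idx=13 entry=0x45007 [P=1 RW=1 US=1 PS=0]
  ⇒ phys 0x45818  [2 reads]
#1 VA=0xA0749C (r,kernel):
  L0: frame=0x3F idx=5 entry=0x49007 [P=1 RW=1 US=1 PS=0]
  L1: frame=0x49 idx=7 entry=0x4C007 [P=1 RW=1 US=1 PS=0]
  ⇒ phys 0x4C49C  [2 reads]
#2 VA=0x3E10F33 (r,kernel):
  L0: frame=0x3F idx=31 entry=0x4D007 [P=1 RW=1 US=1 PS=0]
  L1: frame=0x4D idx=16 entry=0x51007 [P=1 RW=1 US=1 PS=0]
  ⇒ phys 0x51F33  [2 reads]
#3 VA=0x2A1226A (r,kernel):
  L0: frame=0x3F idx=21 entry=0x55007 [P=1 RW=1 US=1 PS=0]
  L1: frame=0x55 idx=18 entry=0x56007 [P=1 RW=1 US=1 PS=0]
  ⇒ phys 0x5626A  [2 reads]

Access #1 PA: 0x4C49C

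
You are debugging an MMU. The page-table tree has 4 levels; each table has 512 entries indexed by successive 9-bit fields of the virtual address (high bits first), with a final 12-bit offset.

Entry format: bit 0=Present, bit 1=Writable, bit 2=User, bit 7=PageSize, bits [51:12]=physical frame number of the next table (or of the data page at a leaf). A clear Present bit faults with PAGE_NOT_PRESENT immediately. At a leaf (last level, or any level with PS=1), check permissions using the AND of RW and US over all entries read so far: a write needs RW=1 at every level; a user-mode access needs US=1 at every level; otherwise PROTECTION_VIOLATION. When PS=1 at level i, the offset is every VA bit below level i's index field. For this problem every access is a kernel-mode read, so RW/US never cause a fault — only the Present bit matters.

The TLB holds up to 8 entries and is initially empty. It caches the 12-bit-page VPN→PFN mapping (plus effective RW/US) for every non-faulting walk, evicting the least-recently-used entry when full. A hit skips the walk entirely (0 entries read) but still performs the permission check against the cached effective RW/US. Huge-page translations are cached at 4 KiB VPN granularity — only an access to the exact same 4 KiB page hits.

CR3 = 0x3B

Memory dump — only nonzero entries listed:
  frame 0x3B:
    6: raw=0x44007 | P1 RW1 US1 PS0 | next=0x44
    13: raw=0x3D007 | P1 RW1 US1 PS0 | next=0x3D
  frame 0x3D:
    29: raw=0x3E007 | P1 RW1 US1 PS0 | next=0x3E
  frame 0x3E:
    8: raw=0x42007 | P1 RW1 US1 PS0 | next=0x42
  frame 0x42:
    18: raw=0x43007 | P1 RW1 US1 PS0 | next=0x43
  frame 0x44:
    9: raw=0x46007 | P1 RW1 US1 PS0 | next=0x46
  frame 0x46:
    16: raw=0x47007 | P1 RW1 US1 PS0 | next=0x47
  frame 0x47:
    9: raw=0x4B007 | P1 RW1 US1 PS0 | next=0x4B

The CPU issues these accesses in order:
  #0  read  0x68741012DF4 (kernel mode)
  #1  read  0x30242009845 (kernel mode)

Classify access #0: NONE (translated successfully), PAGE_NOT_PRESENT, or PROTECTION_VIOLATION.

Walk each access:
#0 VA=0x68741012DF4 (r,kernel):
  L0 @0x3B[13] → 0x3D007  P=1,RW=1,US=1,PS=0
  L1 @0x3D[29] → 0x3E007  P=1,RW=1,US=1,PS=0
  L2 @0x3E[8] → 0x42007  P=1,RW=1,US=1,PS=0
  L3 @0x42[18] → 0x43007  P=1,RW=1,US=1,PS=0
  ✓ 0x43DF4  — 4 lookups
#1 VA=0x30242009845 (r,kernel):
  L0 @0x3B[6] → 0x44007  P=1,RW=1,US=1,PS=0
  L1 @0x44[9] → 0x46007  P=1,RW=1,US=1,PS=0
  L2 @0x46[16] → 0x47007  P=1,RW=1,US=1,PS=0
  L3 @0x47[9] → 0x4B007  P=1,RW=1,US=1,PS=0
  ✓ 0x4B845  — 4 lookups

Access #0 fault: NONE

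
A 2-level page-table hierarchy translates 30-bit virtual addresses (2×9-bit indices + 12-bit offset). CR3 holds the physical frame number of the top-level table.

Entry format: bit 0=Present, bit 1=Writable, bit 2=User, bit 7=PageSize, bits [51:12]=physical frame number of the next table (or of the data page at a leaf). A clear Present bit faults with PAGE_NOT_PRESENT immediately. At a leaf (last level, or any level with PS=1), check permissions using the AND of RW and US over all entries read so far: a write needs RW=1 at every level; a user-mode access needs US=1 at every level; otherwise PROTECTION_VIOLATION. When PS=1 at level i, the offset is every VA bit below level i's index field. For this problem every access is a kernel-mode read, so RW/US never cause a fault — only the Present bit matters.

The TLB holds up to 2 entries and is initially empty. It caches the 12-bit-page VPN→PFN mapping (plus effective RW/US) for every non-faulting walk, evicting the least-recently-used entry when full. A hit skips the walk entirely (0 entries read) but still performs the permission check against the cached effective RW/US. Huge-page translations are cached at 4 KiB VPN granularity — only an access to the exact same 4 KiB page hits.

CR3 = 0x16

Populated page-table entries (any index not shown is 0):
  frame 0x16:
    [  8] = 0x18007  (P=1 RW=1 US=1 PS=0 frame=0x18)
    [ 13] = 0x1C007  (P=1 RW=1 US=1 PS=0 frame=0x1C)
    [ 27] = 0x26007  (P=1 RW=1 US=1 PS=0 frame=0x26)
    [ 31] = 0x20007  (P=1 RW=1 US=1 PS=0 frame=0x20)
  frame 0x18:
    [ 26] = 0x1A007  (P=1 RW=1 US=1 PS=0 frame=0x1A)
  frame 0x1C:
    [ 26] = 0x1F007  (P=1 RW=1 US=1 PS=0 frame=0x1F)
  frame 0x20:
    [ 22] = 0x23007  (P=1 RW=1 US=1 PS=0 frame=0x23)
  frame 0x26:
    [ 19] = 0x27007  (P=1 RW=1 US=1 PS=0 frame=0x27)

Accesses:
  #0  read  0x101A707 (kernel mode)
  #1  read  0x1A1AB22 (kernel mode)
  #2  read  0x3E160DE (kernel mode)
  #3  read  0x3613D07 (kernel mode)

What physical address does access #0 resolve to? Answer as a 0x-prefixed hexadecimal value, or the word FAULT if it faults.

Per-access translation:
#0 VA=0x101A707 (r,kernel):
  L0 @0x16[8] → 0x18007  P=1,RW=1,US=1,PS=0
  L1 @0x18[26] → 0x1A007  P=1,RW=1,US=1,PS=0
  ✓ 0x1A707  — 2 lookups
#1 VA=0x1A1AB22 (r,kernel):
  L0 @0x16[13] → 0x1C007  P=1,RW=1,US=1,PS=0
  L1 @0x1C[26] → 0x1F007  P=1,RW=1,US=1,PS=0
  ✓ 0x1FB22  — 2 lookups
#2 VA=0x3E160DE (r,kernel):
  L0 @0x16[31] → 0x20007  P=1,RW=1,US=1,PS=0
  L1 @0x20[22] → 0x23007  P=1,RW=1,US=1,PS=0
  ✓ 0x230DE  — 2 lookups
#3 VA=0x3613D07 (r,kernel):
  L0 @0x16[27] → 0x26007  P=1,RW=1,US=1,PS=0
  L1 @0x26[19] → 0x27007  P=1,RW=1,US=1,PS=0
  ✓ 0x27D07  — 2 lookups

Access #0 PA: 0x1A707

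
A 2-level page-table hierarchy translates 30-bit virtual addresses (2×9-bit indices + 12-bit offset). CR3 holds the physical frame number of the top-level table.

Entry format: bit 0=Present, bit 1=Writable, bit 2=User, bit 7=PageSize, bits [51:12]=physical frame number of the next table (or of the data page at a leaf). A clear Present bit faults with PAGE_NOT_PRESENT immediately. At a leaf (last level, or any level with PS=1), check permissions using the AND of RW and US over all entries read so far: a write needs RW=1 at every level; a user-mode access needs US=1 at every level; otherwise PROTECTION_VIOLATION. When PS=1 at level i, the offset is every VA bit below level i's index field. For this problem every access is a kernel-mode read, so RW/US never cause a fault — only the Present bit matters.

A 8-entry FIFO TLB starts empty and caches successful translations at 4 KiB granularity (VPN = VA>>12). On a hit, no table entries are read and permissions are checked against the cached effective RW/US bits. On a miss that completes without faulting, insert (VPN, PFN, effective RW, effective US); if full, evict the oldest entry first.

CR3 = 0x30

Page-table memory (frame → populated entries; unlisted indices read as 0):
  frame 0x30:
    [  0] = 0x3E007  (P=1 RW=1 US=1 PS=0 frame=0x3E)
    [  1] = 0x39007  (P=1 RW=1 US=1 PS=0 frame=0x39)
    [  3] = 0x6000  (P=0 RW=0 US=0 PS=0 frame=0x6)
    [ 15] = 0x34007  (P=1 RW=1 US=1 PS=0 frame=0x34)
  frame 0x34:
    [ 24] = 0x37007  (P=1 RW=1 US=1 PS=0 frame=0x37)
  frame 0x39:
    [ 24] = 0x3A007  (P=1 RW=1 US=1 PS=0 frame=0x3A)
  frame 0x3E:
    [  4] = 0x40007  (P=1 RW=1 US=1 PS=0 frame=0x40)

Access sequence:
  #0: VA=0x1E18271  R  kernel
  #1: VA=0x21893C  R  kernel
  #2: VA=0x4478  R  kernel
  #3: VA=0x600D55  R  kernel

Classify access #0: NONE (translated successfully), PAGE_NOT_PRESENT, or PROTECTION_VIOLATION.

Per-access translation:
#0 VA=0x1E18271 (r,kernel):
  [0] read 0x30 idx=15: raw=0x34007 flags P=1 W=1 U=1 S=0
  [1] read 0x34 idx=24: raw=0x37007 flags P=1 W=1 U=1 S=0
  → PA=0x37271  (2 entries read)
#1 VA=0x21893C (r,kernel):
  [0] read 0x30 idx=1: raw=0x39007 flags P=1 W=1 U=1 S=0
  [1] read 0x39 idx=24: raw=0x3A007 flags P=1 W=1 U=1 S=0
  → PA=0x3A93C  (2 entries read)
#2 VA=0x4478 (r,kernel):
  [0] read 0x30 idx=0: raw=0x3E007 flags P=1 W=1 U=1 S=0
  [1] read 0x3E idx=4: raw=0x40007 flags P=1 W=1 U=1 S=0
  → PA=0x40478  (2 entries read)
#3 VA=0x600D55 (r,kernel):
  [0] read 0x30 idx=3: raw=0x6000 flags P=0 W=0 U=0 S=0
  → PAGE_NOT_PRESENT  (1 entries read)

Access #0 fault: NONE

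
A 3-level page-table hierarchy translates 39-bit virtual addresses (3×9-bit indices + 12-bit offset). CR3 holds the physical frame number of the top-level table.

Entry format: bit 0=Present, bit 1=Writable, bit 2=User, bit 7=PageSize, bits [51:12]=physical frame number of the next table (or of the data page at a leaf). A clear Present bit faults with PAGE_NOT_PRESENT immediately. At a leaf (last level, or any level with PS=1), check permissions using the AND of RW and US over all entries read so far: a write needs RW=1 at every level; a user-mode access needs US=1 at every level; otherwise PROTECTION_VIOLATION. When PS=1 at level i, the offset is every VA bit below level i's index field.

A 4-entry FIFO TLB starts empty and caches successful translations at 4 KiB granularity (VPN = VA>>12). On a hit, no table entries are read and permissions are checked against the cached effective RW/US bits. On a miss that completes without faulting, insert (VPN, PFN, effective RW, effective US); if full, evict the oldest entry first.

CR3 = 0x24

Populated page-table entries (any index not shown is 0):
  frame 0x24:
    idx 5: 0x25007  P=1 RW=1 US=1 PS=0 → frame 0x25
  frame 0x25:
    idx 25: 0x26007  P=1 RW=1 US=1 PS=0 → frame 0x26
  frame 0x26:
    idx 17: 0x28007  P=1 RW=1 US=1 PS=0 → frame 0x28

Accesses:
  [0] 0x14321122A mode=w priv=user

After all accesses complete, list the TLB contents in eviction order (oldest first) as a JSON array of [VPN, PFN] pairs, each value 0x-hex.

Walk each access:
#0 VA=0x14321122A (w,user):
  lvl0: tbl 0x24, slot 5 ⇒ 0x25007 (P1/RW1/US1/PS0)
  lvl1: tbl 0x25, slot 25 ⇒ 0x26007 (P1/RW1/US1/PS0)
  lvl2: tbl 0x26, slot 17 ⇒ 0x28007 (P1/RW1/US1/PS0)
  → PA=0x2822A  (3 entries read)

TLB: [["0x143211", "0x28"]]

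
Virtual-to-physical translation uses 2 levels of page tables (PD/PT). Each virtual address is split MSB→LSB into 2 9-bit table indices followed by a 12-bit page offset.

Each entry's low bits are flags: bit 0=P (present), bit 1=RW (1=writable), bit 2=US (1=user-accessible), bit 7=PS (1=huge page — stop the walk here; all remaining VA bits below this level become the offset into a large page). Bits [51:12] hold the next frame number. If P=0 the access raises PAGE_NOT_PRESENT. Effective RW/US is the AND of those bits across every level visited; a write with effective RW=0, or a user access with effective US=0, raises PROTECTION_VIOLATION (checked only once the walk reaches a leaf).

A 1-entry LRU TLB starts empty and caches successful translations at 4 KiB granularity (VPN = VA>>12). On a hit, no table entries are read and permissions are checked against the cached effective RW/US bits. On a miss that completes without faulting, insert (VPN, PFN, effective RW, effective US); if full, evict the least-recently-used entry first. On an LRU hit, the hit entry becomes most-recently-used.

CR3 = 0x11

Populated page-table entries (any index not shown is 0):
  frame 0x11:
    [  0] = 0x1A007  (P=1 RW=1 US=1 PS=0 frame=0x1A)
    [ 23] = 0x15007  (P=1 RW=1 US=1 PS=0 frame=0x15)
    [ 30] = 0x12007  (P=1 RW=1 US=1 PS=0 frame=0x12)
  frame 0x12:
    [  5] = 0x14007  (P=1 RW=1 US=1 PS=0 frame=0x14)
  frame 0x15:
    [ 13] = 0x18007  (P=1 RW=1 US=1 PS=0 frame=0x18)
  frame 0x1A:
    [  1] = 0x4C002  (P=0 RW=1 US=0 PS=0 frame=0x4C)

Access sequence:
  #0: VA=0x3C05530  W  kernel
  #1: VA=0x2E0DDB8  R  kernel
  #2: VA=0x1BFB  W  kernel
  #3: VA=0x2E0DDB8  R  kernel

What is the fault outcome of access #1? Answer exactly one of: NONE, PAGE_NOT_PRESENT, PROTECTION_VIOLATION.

Trace:
#0 VA=0x3C05530 (w,kernel):
  [0] read 0x11 idx=30: raw=0x12007 flags P=1 W=1 U=1 S=0
  [1] read 0x12 idx=5: raw=0x14007 flags P=1 W=1 U=1 S=0
  → PA=0x14530  (2 entries read)
#1 VA=0x2E0DDB8 (r,kernel):
  [0] read 0x11 idx=23: raw=0x15007 flags P=1 W=1 U=1 S=0
  [1] read 0x15 idx=13: raw=0x18007 flags P=1 W=1 U=1 S=0
  → PA=0x18DB8  (2 entries read)
#2 VA=0x1BFB (w,kernel):
  [0] read 0x11 idx=0: raw=0x1A007 flags P=1 W=1 U=1 S=0
  [1] read 0x1A idx=1: raw=0x4C002 flags P=0 W=1 U=0 S=0
  ⇒ fault: PAGE_NOT_PRESENT  — 2 lookups
#3 VA=0x2E0DDB8 (r,kernel):
  TLB hit vpn=0x2E0D → PA=0x18DB8

Access #1 fault: NONE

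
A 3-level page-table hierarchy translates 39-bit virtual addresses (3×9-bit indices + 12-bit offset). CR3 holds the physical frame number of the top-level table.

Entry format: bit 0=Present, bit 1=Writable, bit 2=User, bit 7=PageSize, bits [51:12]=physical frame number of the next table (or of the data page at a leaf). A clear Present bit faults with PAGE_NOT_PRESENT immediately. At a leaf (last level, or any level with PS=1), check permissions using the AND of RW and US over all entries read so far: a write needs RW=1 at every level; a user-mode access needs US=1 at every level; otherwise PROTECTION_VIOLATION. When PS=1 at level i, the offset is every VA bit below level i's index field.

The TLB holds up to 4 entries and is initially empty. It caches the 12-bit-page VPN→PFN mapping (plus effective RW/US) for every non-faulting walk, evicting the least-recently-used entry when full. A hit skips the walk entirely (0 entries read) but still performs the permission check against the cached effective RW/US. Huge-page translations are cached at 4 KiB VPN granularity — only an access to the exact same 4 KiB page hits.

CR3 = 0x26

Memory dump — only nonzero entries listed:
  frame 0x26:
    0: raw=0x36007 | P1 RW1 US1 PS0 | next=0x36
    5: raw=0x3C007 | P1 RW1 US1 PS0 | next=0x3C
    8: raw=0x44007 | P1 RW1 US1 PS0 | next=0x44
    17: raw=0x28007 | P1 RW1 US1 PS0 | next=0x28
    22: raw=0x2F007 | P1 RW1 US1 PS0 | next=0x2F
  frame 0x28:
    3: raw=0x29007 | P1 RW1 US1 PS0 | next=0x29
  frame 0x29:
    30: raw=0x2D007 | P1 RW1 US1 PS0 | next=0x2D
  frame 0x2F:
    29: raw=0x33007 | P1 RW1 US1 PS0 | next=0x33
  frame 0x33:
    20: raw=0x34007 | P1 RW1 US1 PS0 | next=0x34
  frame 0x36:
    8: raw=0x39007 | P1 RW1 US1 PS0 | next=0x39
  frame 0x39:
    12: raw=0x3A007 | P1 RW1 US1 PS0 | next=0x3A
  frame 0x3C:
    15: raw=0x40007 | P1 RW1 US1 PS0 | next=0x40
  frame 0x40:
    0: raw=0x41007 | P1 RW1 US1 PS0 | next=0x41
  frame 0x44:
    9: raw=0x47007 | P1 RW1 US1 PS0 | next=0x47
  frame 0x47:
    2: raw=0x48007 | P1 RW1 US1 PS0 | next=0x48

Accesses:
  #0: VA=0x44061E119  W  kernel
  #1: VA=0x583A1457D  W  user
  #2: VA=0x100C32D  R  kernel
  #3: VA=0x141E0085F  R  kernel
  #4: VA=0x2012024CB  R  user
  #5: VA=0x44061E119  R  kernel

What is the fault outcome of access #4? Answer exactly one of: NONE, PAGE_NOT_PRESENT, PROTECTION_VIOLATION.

Trace:
#0 VA=0x44061E119 (w,kernel):
  L0 @0x26[17] → 0x28007  P=1,RW=1,US=1,PS=0
  L1 @0x28[3] → 0x29007  P=1,RW=1,US=1,PS=0
  L2 @0x29[30] → 0x2D007  P=1,RW=1,US=1,PS=0
  → PA=0x2D119  (3 entries read)
#1 VA=0x583A1457D (w,user):
  L0 @0x26[22] → 0x2F007  P=1,RW=1,US=1,PS=0
  L1 @0x2F[29] → 0x33007  P=1,RW=1,US=1,PS=0
  L2 @0x33[20] → 0x34007  P=1,RW=1,US=1,PS=0
  → PA=0x3457D  (3 entries read)
#2 VA=0x100C32D (r,kernel):
  L0 @0x26[0] → 0x36007  P=1,RW=1,US=1,PS=0
  L1 @0x36[8] → 0x39007  P=1,RW=1,US=1,PS=0
  L2 @0x39[12] → 0x3A007  P=1,RW=1,US=1,PS=0
  → PA=0x3A32D  (3 entries read)
#3 VA=0x141E0085F (r,kernel):
  L0 @0x26[5] → 0x3C007  P=1,RW=1,US=1,PS=0
  L1 @0x3C[15] → 0x40007  P=1,RW=1,US=1,PS=0
  L2 @0x40[0] → 0x41007  P=1,RW=1,US=1,PS=0
  → PA=0x4185F  (3 entries read)
#4 VA=0x2012024CB (r,user):
  L0 @0x26[8] → 0x44007  P=1,RW=1,US=1,PS=0
  L1 @0x44[9] → 0x47007  P=1,RW=1,US=1,PS=0
  L2 @0x47[2] → 0x48007  P=1,RW=1,US=1,PS=0
  → PA=0x484CB  (3 entries read)
#5 VA=0x44061E119 (r,kernel):
  L0 @0x26[17] → 0x28007  P=1,RW=1,US=1,PS=0
  L1 @0x28[3] → 0x29007  P=1,RW=1,US=1,PS=0
  L2 @0x29[30] → 0x2D007  P=1,RW=1,US=1,PS=0
  → PA=0x2D119  (3 entries read)

Access #4 fault: NONE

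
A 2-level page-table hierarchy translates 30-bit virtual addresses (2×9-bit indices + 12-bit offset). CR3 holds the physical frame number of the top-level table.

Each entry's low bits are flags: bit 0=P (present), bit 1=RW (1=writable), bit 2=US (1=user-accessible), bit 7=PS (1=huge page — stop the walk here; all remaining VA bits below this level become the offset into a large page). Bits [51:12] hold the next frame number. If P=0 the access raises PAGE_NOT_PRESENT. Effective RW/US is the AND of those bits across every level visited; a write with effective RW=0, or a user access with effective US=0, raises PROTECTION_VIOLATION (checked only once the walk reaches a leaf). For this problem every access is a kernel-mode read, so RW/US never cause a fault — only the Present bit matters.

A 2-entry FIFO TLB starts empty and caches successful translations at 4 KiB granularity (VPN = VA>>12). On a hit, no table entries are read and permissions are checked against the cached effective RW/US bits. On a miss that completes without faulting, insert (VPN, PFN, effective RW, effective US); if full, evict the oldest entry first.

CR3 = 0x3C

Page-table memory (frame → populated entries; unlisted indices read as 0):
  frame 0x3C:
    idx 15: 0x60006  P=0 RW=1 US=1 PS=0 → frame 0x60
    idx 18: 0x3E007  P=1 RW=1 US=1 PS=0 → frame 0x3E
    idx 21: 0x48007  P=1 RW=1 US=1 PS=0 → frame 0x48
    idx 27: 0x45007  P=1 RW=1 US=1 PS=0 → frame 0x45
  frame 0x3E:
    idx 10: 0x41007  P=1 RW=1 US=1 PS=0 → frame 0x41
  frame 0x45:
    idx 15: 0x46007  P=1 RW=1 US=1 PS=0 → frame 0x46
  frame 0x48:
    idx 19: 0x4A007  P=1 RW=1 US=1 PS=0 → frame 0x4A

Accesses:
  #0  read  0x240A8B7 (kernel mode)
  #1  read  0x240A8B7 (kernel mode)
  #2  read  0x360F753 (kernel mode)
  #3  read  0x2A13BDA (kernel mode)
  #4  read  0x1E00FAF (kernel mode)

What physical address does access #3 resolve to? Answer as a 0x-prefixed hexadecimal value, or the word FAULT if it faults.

Per-access translation:
#0 VA=0x240A8B7 (r,kernel):
  L0 @0x3C[18] → 0x3E007  P=1,RW=1,US=1,PS=0
  L1 @0x3E[10] → 0x41007  P=1,RW=1,US=1,PS=0
  ✓ 0x418B7  — 2 lookups
#1 VA=0x240A8B7 (r,kernel):
  TLB hit vpn=0x240A → PA=0x418B7
#2 VA=0x360F753 (r,kernel):
  L0 @0x3C[27] → 0x45007  P=1,RW=1,US=1,PS=0
  L1 @0x45[15] → 0x46007  P=1,RW=1,US=1,PS=0
  ✓ 0x46753  — 2 lookups
#3 VA=0x2A13BDA (r,kernel):
  L0 @0x3C[21] → 0x48007  P=1,RW=1,US=1,PS=0
  L1 @0x48[19] → 0x4A007  P=1,RW=1,US=1,PS=0
  ✓ 0x4ABDA  — 2 lookups
#4 VA=0x1E00FAF (r,kernel):
  L0 @0x3C[15] → 0x60006  P=0,RW=1,US=1,PS=0
  ⇒ fault: PAGE_NOT_PRESENT  — 1 lookups

Access #3 PA: 0x4ABDA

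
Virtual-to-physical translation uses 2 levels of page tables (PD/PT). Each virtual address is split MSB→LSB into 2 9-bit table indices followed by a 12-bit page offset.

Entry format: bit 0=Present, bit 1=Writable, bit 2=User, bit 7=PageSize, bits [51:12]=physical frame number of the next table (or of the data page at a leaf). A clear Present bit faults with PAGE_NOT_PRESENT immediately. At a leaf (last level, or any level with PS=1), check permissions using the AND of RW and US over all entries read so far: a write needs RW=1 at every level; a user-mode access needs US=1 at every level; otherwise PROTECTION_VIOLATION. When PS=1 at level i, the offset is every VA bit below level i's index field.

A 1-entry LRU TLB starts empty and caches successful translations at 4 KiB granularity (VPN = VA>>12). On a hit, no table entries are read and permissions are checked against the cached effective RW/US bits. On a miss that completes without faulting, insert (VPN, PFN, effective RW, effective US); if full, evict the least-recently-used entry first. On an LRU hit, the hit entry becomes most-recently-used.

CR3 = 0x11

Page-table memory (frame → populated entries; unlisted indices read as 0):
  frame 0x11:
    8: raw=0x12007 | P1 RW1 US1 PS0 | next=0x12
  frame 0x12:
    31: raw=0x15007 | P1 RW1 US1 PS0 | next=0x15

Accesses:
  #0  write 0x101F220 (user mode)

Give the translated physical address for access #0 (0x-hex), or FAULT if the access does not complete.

Per-access translation:
#0 VA=0x101F220 (w,user):
  L0 @0x11[8] → 0x12007  P=1,RW=1,US=1,PS=0
  L1 @0x12[31] → 0x15007  P=1,RW=1,US=1,PS=0
  ⇒ phys 0x15220  [2 reads]

Access #0 PA: 0x15220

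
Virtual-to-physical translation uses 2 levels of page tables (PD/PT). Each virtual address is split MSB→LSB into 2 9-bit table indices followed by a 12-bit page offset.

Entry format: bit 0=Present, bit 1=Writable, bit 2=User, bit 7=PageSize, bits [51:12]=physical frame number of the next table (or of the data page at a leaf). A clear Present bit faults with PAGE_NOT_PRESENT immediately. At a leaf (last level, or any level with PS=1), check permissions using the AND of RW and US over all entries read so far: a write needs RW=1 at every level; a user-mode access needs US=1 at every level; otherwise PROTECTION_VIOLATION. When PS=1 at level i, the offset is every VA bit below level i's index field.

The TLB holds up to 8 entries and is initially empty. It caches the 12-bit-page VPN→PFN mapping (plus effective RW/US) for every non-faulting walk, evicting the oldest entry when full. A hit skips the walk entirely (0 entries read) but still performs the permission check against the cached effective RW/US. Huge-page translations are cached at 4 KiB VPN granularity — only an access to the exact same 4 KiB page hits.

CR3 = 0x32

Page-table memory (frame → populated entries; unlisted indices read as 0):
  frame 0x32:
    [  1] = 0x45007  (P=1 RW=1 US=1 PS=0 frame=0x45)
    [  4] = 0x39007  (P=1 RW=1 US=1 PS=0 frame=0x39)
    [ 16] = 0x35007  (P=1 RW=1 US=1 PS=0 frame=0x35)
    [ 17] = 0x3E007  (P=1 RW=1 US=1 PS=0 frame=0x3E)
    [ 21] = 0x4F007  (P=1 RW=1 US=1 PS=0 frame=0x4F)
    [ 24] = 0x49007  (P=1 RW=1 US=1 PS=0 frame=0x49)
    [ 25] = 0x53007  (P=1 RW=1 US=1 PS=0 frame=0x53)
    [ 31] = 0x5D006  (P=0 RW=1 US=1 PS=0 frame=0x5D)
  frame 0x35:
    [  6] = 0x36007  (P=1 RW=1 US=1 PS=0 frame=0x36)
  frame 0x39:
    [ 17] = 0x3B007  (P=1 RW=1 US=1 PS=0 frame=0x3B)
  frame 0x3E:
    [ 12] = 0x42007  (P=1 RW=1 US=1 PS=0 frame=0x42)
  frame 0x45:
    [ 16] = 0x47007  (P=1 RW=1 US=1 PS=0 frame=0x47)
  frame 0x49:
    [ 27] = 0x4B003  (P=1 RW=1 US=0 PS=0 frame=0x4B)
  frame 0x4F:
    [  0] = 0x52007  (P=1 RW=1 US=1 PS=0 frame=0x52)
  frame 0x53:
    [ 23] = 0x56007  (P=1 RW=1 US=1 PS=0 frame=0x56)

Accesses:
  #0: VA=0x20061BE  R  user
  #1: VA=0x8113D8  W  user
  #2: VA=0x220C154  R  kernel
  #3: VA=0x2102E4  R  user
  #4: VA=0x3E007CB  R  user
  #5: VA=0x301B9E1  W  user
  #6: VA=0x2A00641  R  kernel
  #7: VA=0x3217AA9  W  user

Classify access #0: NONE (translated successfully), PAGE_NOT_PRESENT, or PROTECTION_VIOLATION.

Per-access translation:
#0 VA=0x20061BE (r,user):
  L0 @0x32[16] → 0x35007  P=1,RW=1,US=1,PS=0
  L1 @0x35[6] → 0x36007  P=1,RW=1,US=1,PS=0
  ⇒ phys 0x361BE  [2 reads]
#1 VA=0x8113D8 (w,user):
  L0 @0x32[4] → 0x39007  P=1,RW=1,US=1,PS=0
  L1 @0x39[17] → 0x3B007  P=1,RW=1,US=1,PS=0
  ⇒ phys 0x3B3D8  [2 reads]
#2 VA=0x220C154 (r,kernel):
  L0 @0x32[17] → 0x3E007  P=1,RW=1,US=1,PS=0
  L1 @0x3E[12] → 0x42007  P=1,RW=1,US=1,PS=0
  ⇒ phys 0x42154  [2 reads]
#3 VA=0x2102E4 (r,user):
  L0 @0x32[1] → 0x45007  P=1,RW=1,US=1,PS=0
  L1 @0x45[16] → 0x47007  P=1,RW=1,US=1,PS=0
  ⇒ phys 0x472E4  [2 reads]
#4 VA=0x3E007CB (r,user):
  L0 @0x32[31] → 0x5D006  P=0,RW=1,US=1,PS=0
  ⇒ fault: PAGE_NOT_PRESENT  — 1 lookups
#5 VA=0x301B9E1 (w,user):
  L0 @0x32[24] → 0x49007  P=1,RW=1,US=1,PS=0
  L1 @0x49[27] → 0x4B003  P=1,RW=1,US=0,PS=0
  ⇒ fault: PROTECTION_VIOLATION  — 2 lookups
#6 VA=0x2A00641 (r,kernel):
  L0 @0x32[21] → 0x4F007  P=1,RW=1,US=1,PS=0
  L1 @0x4F[0] → 0x52007  P=1,RW=1,US=1,PS=0
  ⇒ phys 0x52641  [2 reads]
#7 VA=0x3217AA9 (w,user):
  L0 @0x32[25] → 0x53007  P=1,RW=1,US=1,PS=0
  L1 @0x53[23] → 0x56007  P=1,RW=1,US=1,PS=0
  ⇒ phys 0x56AA9  [2 reads]

Access #0 fault: NONE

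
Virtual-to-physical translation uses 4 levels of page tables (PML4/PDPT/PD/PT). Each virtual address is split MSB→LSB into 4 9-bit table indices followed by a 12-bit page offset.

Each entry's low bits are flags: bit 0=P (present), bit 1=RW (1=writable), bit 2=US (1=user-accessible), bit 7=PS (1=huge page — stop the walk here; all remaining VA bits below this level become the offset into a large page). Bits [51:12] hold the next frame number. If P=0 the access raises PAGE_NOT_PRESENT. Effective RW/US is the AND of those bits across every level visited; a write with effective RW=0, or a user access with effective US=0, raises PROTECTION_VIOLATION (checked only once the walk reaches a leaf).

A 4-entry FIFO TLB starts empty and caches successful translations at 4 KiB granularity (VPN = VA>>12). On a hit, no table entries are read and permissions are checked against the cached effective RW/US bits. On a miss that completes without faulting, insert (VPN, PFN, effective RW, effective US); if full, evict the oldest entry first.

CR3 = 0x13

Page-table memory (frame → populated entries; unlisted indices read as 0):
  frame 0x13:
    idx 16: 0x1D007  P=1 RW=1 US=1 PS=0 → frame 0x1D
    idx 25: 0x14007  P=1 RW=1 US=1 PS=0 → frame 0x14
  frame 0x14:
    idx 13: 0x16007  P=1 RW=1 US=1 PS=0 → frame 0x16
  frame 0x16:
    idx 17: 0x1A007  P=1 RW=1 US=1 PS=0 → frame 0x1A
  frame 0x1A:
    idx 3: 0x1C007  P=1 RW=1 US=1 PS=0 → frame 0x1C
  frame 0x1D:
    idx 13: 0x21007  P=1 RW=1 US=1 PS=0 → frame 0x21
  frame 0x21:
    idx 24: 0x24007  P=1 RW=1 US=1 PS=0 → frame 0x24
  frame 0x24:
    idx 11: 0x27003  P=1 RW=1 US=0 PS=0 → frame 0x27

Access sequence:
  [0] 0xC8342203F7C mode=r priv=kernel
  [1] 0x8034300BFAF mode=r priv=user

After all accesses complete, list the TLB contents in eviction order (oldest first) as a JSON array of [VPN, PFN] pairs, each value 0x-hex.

Trace:
#0 VA=0xC8342203F7C (r,kernel):
  L0 @0x13[25] → 0x14007  P=1,RW=1,US=1,PS=0
  L1 @0x14[13] → 0x16007  P=1,RW=1,US=1,PS=0
  L2 @0x16[17] → 0x1A007  P=1,RW=1,US=1,PS=0
  L3 @0x1A[3] → 0x1C007  P=1,RW=1,US=1,PS=0
  → PA=0x1CF7C  (4 entries read)
#1 VA=0x8034300BFAF (r,user):
  L0 @0x13[16] → 0x1D007  P=1,RW=1,US=1,PS=0
  L1 @0x1D[13] → 0x21007  P=1,RW=1,US=1,PS=0
  L2 @0x21[24] → 0x24007  P=1,RW=1,US=1,PS=0
  L3 @0x24[11] → 0x27003  P=1,RW=1,US=0,PS=0
  → PROTECTION_VIOLATION  (4 entries read)

TLB: [["0xC8342203", "0x1C"]]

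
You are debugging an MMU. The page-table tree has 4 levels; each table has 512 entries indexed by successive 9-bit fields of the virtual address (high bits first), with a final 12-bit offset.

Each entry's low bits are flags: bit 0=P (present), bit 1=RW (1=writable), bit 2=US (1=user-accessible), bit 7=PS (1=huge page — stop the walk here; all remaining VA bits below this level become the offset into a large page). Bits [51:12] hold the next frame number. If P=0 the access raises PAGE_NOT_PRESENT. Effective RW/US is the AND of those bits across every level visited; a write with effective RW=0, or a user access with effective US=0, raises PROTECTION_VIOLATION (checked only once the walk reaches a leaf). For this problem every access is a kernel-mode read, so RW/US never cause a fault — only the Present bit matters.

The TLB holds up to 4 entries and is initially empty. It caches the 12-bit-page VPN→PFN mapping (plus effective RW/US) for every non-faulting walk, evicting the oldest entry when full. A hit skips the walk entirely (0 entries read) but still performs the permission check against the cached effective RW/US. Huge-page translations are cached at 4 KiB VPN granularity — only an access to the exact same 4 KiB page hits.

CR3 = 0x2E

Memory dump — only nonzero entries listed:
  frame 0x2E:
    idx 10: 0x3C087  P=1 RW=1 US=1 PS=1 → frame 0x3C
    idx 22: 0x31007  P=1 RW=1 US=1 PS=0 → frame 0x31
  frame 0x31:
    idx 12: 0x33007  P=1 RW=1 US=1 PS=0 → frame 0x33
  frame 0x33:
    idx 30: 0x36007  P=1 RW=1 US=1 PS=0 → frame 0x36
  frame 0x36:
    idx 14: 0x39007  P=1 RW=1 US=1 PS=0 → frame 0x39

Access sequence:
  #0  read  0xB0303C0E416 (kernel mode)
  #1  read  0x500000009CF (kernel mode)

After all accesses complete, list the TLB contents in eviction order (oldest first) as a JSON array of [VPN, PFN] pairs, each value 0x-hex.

Trace:
#0 VA=0xB0303C0E416 (r,kernel):
  lvl0: tbl 0x2E, slot 22 ⇒ 0x31007 (P1/RW1/US1/PS0)
  lvl1: tbl 0x31, slot 12 ⇒ 0x33007 (P1/RW1/US1/PS0)
  lvl2: tbl 0x33, slot 30 ⇒ 0x36007 (P1/RW1/US1/PS0)
  lvl3: tbl 0x36, slot 14 ⇒ 0x39007 (P1/RW1/US1/PS0)
  ⇒ phys 0x39416  [4 reads]
#1 VA=0x500000009CF (r,kernel):
  lvl0: tbl 0x2E, slot 10 ⇒ 0x3C087 (P1/RW1/US1/PS1)
  ⇒ phys 0x3C9CF (huge @L0)  [1 reads]

TLB: [["0xB0303C0E", "0x39"], ["0x50000000", "0x3C"]]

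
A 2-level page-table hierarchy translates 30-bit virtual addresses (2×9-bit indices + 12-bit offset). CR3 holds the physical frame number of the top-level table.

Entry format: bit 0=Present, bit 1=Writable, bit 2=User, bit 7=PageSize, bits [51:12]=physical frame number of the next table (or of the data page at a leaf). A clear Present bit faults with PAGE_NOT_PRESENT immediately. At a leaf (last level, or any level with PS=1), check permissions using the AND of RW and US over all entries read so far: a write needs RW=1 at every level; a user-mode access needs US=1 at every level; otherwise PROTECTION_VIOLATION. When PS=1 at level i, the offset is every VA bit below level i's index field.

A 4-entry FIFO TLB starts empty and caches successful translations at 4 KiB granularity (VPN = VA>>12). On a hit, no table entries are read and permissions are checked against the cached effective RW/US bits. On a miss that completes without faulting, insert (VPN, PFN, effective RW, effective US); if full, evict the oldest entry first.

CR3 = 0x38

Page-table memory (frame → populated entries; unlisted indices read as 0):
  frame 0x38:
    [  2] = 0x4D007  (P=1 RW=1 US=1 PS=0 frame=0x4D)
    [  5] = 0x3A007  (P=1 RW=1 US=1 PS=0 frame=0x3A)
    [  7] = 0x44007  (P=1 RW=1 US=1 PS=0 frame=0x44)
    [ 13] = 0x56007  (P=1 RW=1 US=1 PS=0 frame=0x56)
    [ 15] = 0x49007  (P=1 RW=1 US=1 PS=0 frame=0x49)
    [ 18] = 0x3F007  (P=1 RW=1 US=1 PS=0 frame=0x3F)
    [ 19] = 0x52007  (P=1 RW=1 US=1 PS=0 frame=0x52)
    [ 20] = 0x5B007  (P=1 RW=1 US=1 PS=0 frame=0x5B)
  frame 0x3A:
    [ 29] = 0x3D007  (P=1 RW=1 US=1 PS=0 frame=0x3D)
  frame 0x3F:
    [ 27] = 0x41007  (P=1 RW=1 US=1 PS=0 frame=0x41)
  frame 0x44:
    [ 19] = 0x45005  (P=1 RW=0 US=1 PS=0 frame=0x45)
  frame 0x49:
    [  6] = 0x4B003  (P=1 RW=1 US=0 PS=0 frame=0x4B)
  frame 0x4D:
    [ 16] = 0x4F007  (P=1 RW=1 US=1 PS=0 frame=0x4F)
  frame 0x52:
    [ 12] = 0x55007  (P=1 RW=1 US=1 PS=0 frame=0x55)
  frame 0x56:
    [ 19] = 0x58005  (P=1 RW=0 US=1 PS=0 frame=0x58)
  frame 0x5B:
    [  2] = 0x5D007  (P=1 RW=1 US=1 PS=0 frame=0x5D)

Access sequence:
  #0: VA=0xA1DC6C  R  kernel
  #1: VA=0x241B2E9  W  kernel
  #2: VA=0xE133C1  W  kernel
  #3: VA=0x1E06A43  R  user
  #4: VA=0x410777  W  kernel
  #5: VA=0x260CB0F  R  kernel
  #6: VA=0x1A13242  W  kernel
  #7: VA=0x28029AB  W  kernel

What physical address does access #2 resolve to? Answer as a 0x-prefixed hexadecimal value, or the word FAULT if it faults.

Walk each access:
#0 VA=0xA1DC6C (r,kernel):
  lvl0: tbl 0x38, slot 5 ⇒ 0x3A007 (P1/RW1/US1/PS0)
  lvl1: tbl 0x3A, slot 29 ⇒ 0x3D007 (P1/RW1/US1/PS0)
  → PA=0x3DC6C  (2 entries read)
#1 VA=0x241B2E9 (w,kernel):
  lvl0: tbl 0x38, slot 18 ⇒ 0x3F007 (P1/RW1/US1/PS0)
  lvl1: tbl 0x3F, slot 27 ⇒ 0x41007 (P1/RW1/US1/PS0)
  → PA=0x412E9  (2 entries read)
#2 VA=0xE133C1 (w,kernel):
  lvl0: tbl 0x38, slot 7 ⇒ 0x44007 (P1/RW1/US1/PS0)
  lvl1: tbl 0x44, slot 19 ⇒ 0x45005 (P1/RW0/US1/PS0)
  ✗ PROTECTION_VIOLATION  [2 reads]
#3 VA=0x1E06A43 (r,user):
  lvl0: tbl 0x38, slot 15 ⇒ 0x49007 (P1/RW1/US1/PS0)
  lvl1: tbl 0x49, slot 6 ⇒ 0x4B003 (P1/RW1/US0/PS0)
  ✗ PROTECTION_VIOLATION  [2 reads]
#4 VA=0x410777 (w,kernel):
  lvl0: tbl 0x38, slot 2 ⇒ 0x4D007 (P1/RW1/US1/PS0)
  lvl1: tbl 0x4D, slot 16 ⇒ 0x4F007 (P1/RW1/US1/PS0)
  → PA=0x4F777  (2 entries read)
#5 VA=0x260CB0F (r,kernel):
  lvl0: tbl 0x38, slot 19 ⇒ 0x52007 (P1/RW1/US1/PS0)
  lvl1: tbl 0x52, slot 12 ⇒ 0x55007 (P1/RW1/US1/PS0)
  → PA=0x55B0F  (2 entries read)
#6 VA=0x1A13242 (w,kernel):
  lvl0: tbl 0x38, slot 13 ⇒ 0x56007 (P1/RW1/US1/PS0)
  lvl1: tbl 0x56, slot 19 ⇒ 0x58005 (P1/RW0/US1/PS0)
  ✗ PROTECTION_VIOLATION  [2 reads]
#7 VA=0x28029AB (w,kernel):
  lvl0: tbl 0x38, slot 20 ⇒ 0x5B007 (P1/RW1/US1/PS0)
  lvl1: tbl 0x5B, slot 2 ⇒ 0x5D007 (P1/RW1/US1/PS0)
  → PA=0x5D9AB  (2 entries read)

Access #2 PA: FAULT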